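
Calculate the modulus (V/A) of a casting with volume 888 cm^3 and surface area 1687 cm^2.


Formula: Casting Modulus M = V / A
M = 888 cm^3 / 1687 cm^2 = 0.5264 cm


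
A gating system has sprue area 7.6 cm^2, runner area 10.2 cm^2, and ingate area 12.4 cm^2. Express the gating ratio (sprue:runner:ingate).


Sprue:Runner:Ingate = 1 : 10.2/7.6 : 12.4/7.6 = 1:1.34:1.63

Answer: 1:1.34:1.63


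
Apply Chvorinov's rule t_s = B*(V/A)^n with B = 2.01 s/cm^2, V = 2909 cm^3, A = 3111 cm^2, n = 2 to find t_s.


Formula: t_s = B * (V/A)^n  (Chvorinov's rule, n=2)
Modulus M = V/A = 2909/3111 = 0.935069 cm
M^2 = 0.935069^2 = 0.874354 cm^2
t_s = 2.01 * 0.874354 = 1.7575 s

Answer: 1.7575 s


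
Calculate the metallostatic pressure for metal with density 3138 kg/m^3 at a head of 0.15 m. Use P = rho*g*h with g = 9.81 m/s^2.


Formula: P = rho * g * h
rho * g = 3138 * 9.81 = 30783.78 N/m^3
P = 30783.78 * 0.15 = 4617.5670 Pa

Answer: 4617.5670 Pa


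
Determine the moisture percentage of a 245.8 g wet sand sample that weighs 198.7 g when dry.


Formula: MC = (W_wet - W_dry) / W_wet * 100
Water mass = 245.8 - 198.7 = 47.1 g
MC = 47.1 / 245.8 * 100 = 19.1619%

Answer: 19.1619%


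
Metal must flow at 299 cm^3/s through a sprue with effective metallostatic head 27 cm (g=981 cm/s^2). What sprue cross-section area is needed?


Formula: v = sqrt(2*g*h), A = Q/v
Velocity: v = sqrt(2 * 981 * 27) = sqrt(52974) = 230.1608 cm/s
Sprue area: A = Q / v = 299 / 230.1608 = 1.2991 cm^2

Answer: 1.2991 cm^2


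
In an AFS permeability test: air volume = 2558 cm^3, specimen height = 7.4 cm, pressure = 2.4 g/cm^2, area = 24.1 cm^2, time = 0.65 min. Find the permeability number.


Formula: Permeability Number P = (V * H) / (p * A * t)
Numerator: V * H = 2558 * 7.4 = 18929.2
Denominator: p * A * t = 2.4 * 24.1 * 0.65 = 37.596
P = 18929.2 / 37.596 = 503.4897

Answer: 503.4897


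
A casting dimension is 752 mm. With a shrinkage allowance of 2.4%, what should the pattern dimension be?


Formula: L_pattern = L_casting * (1 + shrinkage_rate/100)
Shrinkage factor = 1 + 2.4/100 = 1.024
L_pattern = 752 mm * 1.024 = 770.0480 mm


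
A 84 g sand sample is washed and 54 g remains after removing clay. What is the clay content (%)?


Formula: Clay% = (W_total - W_washed) / W_total * 100
Clay mass = 84 - 54 = 30 g
Clay% = 30 / 84 * 100 = 35.7143%

Final answer: 35.7143%


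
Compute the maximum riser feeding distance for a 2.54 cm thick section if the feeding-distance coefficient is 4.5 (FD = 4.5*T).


Formula: FD = 4.5 * T  (riser feeding-distance rule)
FD = 4.5 * 2.54 cm = 11.4300 cm

11.4300 cm


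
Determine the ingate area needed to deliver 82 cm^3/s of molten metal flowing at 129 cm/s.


Formula: A_ingate = Q / v  (continuity equation)
A = 82 cm^3/s / 129 cm/s = 0.6357 cm^2

Answer: 0.6357 cm^2


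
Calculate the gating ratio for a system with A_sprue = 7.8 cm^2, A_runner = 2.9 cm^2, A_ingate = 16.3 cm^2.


Sprue:Runner:Ingate = 1 : 2.9/7.8 : 16.3/7.8 = 1:0.37:2.09

Final answer: 1:0.37:2.09


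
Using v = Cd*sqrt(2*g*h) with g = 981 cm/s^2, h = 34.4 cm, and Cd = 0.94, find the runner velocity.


Formula: v = Cd * sqrt(2 * g * h)  (Torricelli with discharge coefficient)
2*g*h = 2 * 981 * 34.4 = 67492.8 cm^2/s^2
sqrt(67492.8) = 259.79376 cm/s
v = 0.94 * 259.79376 = 244.2061 cm/s

Answer: 244.2061 cm/s


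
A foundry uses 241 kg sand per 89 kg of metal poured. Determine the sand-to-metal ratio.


Formula: Sand-to-Metal Ratio = W_sand / W_metal
Ratio = 241 kg / 89 kg = 2.7079

Answer: 2.7079


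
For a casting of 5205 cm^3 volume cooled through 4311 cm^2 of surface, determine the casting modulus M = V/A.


Formula: Casting Modulus M = V / A
M = 5205 cm^3 / 4311 cm^2 = 1.2074 cm

Final answer: 1.2074 cm


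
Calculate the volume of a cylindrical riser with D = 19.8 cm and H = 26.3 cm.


Formula: V = pi * (D/2)^2 * H  (cylinder volume)
Radius = D/2 = 19.8/2 = 9.9 cm
V = pi * 9.9^2 * 26.3 = 8097.9671 cm^3

Final answer: 8097.9671 cm^3


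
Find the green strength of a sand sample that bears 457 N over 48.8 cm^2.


Formula: Compressive Strength = Force / Area
Strength = 457 N / 48.8 cm^2 = 9.3648 N/cm^2

Answer: 9.3648 N/cm^2


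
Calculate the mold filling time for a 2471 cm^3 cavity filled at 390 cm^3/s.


Formula: t_fill = V_mold / Q_flow
t = 2471 cm^3 / 390 cm^3/s = 6.3359 s


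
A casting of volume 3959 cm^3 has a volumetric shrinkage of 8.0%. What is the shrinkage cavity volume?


Formula: V_shrink = V_casting * shrinkage_pct / 100
V_shrink = 3959 cm^3 * 8.0 / 100 = 316.7200 cm^3

Final answer: 316.7200 cm^3


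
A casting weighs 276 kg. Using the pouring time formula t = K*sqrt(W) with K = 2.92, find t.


Formula: t = K * sqrt(W)
sqrt(W) = sqrt(276) = 16.61325
t = 2.92 * 16.61325 = 48.5107 s

48.5107 s


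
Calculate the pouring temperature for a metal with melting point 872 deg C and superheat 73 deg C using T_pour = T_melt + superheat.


Formula: T_pour = T_melt + Superheat
T_pour = 872 + 73 = 945 deg C

Final answer: 945 deg C


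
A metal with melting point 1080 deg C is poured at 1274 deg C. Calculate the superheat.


Formula: Superheat = T_pour - T_melt
Superheat = 1274 - 1080 = 194 deg C

Final answer: 194 deg C


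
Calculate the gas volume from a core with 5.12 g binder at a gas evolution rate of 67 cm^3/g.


Formula: V_gas = W_binder * gas_evolution_rate
V = 5.12 g * 67 cm^3/g = 343.0400 cm^3


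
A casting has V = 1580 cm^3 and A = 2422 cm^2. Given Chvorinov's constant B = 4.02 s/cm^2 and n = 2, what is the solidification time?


Formula: t_s = B * (V/A)^n  (Chvorinov's rule, n=2)
Modulus M = V/A = 1580/2422 = 0.652353 cm
M^2 = 0.652353^2 = 0.425564 cm^2
t_s = 4.02 * 0.425564 = 1.7108 s

Answer: 1.7108 s


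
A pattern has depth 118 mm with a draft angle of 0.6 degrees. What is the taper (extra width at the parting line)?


Formula: taper = depth * tan(draft_angle)
tan(0.6 deg) = 0.0104724
taper = 118 mm * 0.0104724 = 1.2357 mm

Final answer: 1.2357 mm


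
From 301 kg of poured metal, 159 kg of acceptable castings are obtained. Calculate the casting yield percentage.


Formula: Casting Yield = (W_good / W_total) * 100
Yield = (159 kg / 301 kg) * 100 = 52.8239%


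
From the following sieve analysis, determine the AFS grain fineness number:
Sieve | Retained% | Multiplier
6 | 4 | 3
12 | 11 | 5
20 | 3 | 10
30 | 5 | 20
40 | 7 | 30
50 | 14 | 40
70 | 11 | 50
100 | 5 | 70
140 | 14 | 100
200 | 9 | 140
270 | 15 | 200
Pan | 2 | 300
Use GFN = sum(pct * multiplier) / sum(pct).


Formula: GFN = sum(pct * multiplier) / sum(pct)
sum(pct * multiplier) = 8127
sum(pct) = 100
GFN = 8127 / 100 = 81.27

Answer: 81.27


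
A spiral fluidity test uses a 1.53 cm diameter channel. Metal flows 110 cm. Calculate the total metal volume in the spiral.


Formula: V = pi * (d/2)^2 * L  (cylinder volume)
Radius = 1.53/2 = 0.765 cm
V = pi * 0.765^2 * 110 = 202.2392 cm^3

Final answer: 202.2392 cm^3


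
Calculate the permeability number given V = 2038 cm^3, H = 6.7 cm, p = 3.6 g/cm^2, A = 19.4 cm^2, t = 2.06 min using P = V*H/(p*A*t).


Formula: Permeability Number P = (V * H) / (p * A * t)
Numerator: V * H = 2038 * 6.7 = 13654.6
Denominator: p * A * t = 3.6 * 19.4 * 2.06 = 143.8704
P = 13654.6 / 143.8704 = 94.9090

Final answer: 94.9090


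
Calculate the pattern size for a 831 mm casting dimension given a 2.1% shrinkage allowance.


Formula: L_pattern = L_casting * (1 + shrinkage_rate/100)
Shrinkage factor = 1 + 2.1/100 = 1.021
L_pattern = 831 mm * 1.021 = 848.4510 mm

848.4510 mm


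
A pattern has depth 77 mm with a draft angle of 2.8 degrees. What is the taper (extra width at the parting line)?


Formula: taper = depth * tan(draft_angle)
tan(2.8 deg) = 0.0489082
taper = 77 mm * 0.0489082 = 3.7659 mm

Answer: 3.7659 mm


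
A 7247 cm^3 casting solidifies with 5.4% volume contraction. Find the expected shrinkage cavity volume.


Formula: V_shrink = V_casting * shrinkage_pct / 100
V_shrink = 7247 cm^3 * 5.4 / 100 = 391.3380 cm^3

Final answer: 391.3380 cm^3


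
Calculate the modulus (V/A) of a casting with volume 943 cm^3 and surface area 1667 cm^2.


Formula: Casting Modulus M = V / A
M = 943 cm^3 / 1667 cm^2 = 0.5657 cm

Answer: 0.5657 cm


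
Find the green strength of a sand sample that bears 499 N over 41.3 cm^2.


Formula: Compressive Strength = Force / Area
Strength = 499 N / 41.3 cm^2 = 12.0823 N/cm^2


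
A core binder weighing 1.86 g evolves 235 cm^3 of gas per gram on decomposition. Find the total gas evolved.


Formula: V_gas = W_binder * gas_evolution_rate
V = 1.86 g * 235 cm^3/g = 437.1000 cm^3


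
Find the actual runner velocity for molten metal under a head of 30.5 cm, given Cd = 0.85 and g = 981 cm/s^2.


Formula: v = Cd * sqrt(2 * g * h)  (Torricelli with discharge coefficient)
2*g*h = 2 * 981 * 30.5 = 59841.0 cm^2/s^2
sqrt(59841.0) = 244.62420 cm/s
v = 0.85 * 244.62420 = 207.9306 cm/s


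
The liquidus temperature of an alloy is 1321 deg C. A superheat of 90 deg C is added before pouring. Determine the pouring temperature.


Formula: T_pour = T_melt + Superheat
T_pour = 1321 + 90 = 1411 deg C


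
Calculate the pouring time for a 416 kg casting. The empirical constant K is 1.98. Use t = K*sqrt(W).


Formula: t = K * sqrt(W)
sqrt(W) = sqrt(416) = 20.39608
t = 1.98 * 20.39608 = 40.3842 s


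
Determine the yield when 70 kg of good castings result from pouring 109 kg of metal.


Formula: Casting Yield = (W_good / W_total) * 100
Yield = (70 kg / 109 kg) * 100 = 64.2202%

Final answer: 64.2202%


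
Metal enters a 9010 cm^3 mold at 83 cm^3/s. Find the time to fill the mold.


Formula: t_fill = V_mold / Q_flow
t = 9010 cm^3 / 83 cm^3/s = 108.5542 s

Final answer: 108.5542 s


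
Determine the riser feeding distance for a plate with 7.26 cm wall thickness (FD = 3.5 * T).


Formula: FD = 3.5 * T  (riser feeding-distance rule)
FD = 3.5 * 7.26 cm = 25.4100 cm

Answer: 25.4100 cm


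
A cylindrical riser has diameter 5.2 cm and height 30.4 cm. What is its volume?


Formula: V = pi * (D/2)^2 * H  (cylinder volume)
Radius = D/2 = 5.2/2 = 2.6 cm
V = pi * 2.6^2 * 30.4 = 645.6099 cm^3

Final answer: 645.6099 cm^3


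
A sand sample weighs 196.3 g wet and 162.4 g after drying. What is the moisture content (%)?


Formula: MC = (W_wet - W_dry) / W_wet * 100
Water mass = 196.3 - 162.4 = 33.9 g
MC = 33.9 / 196.3 * 100 = 17.2695%

Answer: 17.2695%


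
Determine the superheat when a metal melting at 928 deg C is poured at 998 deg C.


Formula: Superheat = T_pour - T_melt
Superheat = 998 - 928 = 70 deg C


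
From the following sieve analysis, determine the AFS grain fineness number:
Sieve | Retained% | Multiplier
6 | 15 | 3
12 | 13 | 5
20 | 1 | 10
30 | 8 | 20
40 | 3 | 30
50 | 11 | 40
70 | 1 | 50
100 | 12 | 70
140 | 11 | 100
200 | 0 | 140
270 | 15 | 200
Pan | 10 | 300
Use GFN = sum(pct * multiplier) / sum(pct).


Formula: GFN = sum(pct * multiplier) / sum(pct)
sum(pct * multiplier) = 8800
sum(pct) = 100
GFN = 8800 / 100 = 88.00


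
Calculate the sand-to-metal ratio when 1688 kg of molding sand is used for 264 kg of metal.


Formula: Sand-to-Metal Ratio = W_sand / W_metal
Ratio = 1688 kg / 264 kg = 6.3939

Final answer: 6.3939


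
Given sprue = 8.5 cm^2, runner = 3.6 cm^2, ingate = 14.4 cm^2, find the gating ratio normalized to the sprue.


Sprue:Runner:Ingate = 1 : 3.6/8.5 : 14.4/8.5 = 1:0.42:1.69

Final answer: 1:0.42:1.69


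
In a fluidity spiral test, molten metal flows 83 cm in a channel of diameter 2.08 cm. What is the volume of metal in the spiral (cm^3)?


Formula: V = pi * (d/2)^2 * L  (cylinder volume)
Radius = 2.08/2 = 1.04 cm
V = pi * 1.04^2 * 83 = 282.0296 cm^3


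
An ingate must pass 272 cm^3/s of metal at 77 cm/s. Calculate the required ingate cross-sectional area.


Formula: A_ingate = Q / v  (continuity equation)
A = 272 cm^3/s / 77 cm/s = 3.5325 cm^2

Answer: 3.5325 cm^2


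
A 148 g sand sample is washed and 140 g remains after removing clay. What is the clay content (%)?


Formula: Clay% = (W_total - W_washed) / W_total * 100
Clay mass = 148 - 140 = 8 g
Clay% = 8 / 148 * 100 = 5.4054%

Final answer: 5.4054%


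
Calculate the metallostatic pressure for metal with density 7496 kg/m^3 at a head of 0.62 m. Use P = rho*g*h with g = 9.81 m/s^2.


Formula: P = rho * g * h
rho * g = 7496 * 9.81 = 73535.76 N/m^3
P = 73535.76 * 0.62 = 45592.1712 Pa

45592.1712 Pa


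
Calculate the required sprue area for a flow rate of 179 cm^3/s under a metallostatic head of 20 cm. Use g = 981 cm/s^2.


Formula: v = sqrt(2*g*h), A = Q/v
Velocity: v = sqrt(2 * 981 * 20) = sqrt(39240) = 198.0909 cm/s
Sprue area: A = Q / v = 179 / 198.0909 = 0.9036 cm^2


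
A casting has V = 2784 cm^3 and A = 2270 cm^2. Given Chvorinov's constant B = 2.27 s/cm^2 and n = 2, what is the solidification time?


Formula: t_s = B * (V/A)^n  (Chvorinov's rule, n=2)
Modulus M = V/A = 2784/2270 = 1.226432 cm
M^2 = 1.226432^2 = 1.504135 cm^2
t_s = 2.27 * 1.504135 = 3.4144 s

Final answer: 3.4144 s


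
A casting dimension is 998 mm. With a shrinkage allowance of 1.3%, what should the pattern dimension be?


Formula: L_pattern = L_casting * (1 + shrinkage_rate/100)
Shrinkage factor = 1 + 1.3/100 = 1.013
L_pattern = 998 mm * 1.013 = 1010.9740 mm

1010.9740 mm


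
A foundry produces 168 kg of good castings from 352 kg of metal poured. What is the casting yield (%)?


Formula: Casting Yield = (W_good / W_total) * 100
Yield = (168 kg / 352 kg) * 100 = 47.7273%

Answer: 47.7273%


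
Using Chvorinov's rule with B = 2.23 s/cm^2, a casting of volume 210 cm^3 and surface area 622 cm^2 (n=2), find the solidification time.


Formula: t_s = B * (V/A)^n  (Chvorinov's rule, n=2)
Modulus M = V/A = 210/622 = 0.337621 cm
M^2 = 0.337621^2 = 0.113988 cm^2
t_s = 2.23 * 0.113988 = 0.2542 s

Final answer: 0.2542 s


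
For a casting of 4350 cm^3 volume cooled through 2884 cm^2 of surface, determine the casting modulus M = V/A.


Formula: Casting Modulus M = V / A
M = 4350 cm^3 / 2884 cm^2 = 1.5083 cm

1.5083 cm


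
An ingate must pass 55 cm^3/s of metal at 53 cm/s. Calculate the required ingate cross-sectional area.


Formula: A_ingate = Q / v  (continuity equation)
A = 55 cm^3/s / 53 cm/s = 1.0377 cm^2

Final answer: 1.0377 cm^2


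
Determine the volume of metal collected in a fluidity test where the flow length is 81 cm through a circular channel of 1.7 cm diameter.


Formula: V = pi * (d/2)^2 * L  (cylinder volume)
Radius = 1.7/2 = 0.85 cm
V = pi * 0.85^2 * 81 = 183.8539 cm^3


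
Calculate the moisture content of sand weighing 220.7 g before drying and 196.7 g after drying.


Formula: MC = (W_wet - W_dry) / W_wet * 100
Water mass = 220.7 - 196.7 = 24.0 g
MC = 24.0 / 220.7 * 100 = 10.8745%

10.8745%


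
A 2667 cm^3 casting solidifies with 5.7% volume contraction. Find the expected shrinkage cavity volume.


Formula: V_shrink = V_casting * shrinkage_pct / 100
V_shrink = 2667 cm^3 * 5.7 / 100 = 152.0190 cm^3

152.0190 cm^3


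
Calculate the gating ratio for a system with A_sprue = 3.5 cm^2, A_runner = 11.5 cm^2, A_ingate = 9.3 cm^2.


Sprue:Runner:Ingate = 1 : 11.5/3.5 : 9.3/3.5 = 1:3.29:2.66

1:3.29:2.66


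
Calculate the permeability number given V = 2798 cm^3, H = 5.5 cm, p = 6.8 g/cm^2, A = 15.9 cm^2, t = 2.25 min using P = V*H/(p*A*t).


Formula: Permeability Number P = (V * H) / (p * A * t)
Numerator: V * H = 2798 * 5.5 = 15389.0
Denominator: p * A * t = 6.8 * 15.9 * 2.25 = 243.27
P = 15389.0 / 243.27 = 63.2589

Answer: 63.2589


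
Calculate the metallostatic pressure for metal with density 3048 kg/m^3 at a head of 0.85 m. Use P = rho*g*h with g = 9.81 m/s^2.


Formula: P = rho * g * h
rho * g = 3048 * 9.81 = 29900.88 N/m^3
P = 29900.88 * 0.85 = 25415.7480 Pa

Answer: 25415.7480 Pa


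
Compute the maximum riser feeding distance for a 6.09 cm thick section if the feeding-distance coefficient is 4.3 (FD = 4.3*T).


Formula: FD = 4.3 * T  (riser feeding-distance rule)
FD = 4.3 * 6.09 cm = 26.1870 cm

Final answer: 26.1870 cm


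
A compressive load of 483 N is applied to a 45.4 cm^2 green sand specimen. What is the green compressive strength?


Formula: Compressive Strength = Force / Area
Strength = 483 N / 45.4 cm^2 = 10.6388 N/cm^2


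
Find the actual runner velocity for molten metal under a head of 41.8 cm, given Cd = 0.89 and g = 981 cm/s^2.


Formula: v = Cd * sqrt(2 * g * h)  (Torricelli with discharge coefficient)
2*g*h = 2 * 981 * 41.8 = 82011.6 cm^2/s^2
sqrt(82011.6) = 286.37668 cm/s
v = 0.89 * 286.37668 = 254.8752 cm/s

Final answer: 254.8752 cm/s


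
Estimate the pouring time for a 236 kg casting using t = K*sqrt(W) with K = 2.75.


Formula: t = K * sqrt(W)
sqrt(W) = sqrt(236) = 15.36229
t = 2.75 * 15.36229 = 42.2463 s

Answer: 42.2463 s


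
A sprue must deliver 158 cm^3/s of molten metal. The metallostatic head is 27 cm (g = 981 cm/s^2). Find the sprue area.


Formula: v = sqrt(2*g*h), A = Q/v
Velocity: v = sqrt(2 * 981 * 27) = sqrt(52974) = 230.1608 cm/s
Sprue area: A = Q / v = 158 / 230.1608 = 0.6865 cm^2

Answer: 0.6865 cm^2


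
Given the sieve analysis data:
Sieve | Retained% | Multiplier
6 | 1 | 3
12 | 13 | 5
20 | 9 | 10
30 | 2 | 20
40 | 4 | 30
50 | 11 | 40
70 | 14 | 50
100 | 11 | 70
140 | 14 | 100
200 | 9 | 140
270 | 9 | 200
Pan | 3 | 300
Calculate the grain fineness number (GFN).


Formula: GFN = sum(pct * multiplier) / sum(pct)
sum(pct * multiplier) = 7588
sum(pct) = 100
GFN = 7588 / 100 = 75.88

75.88


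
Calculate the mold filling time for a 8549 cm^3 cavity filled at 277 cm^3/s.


Formula: t_fill = V_mold / Q_flow
t = 8549 cm^3 / 277 cm^3/s = 30.8628 s

Final answer: 30.8628 s


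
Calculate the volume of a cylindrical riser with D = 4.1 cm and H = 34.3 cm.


Formula: V = pi * (D/2)^2 * H  (cylinder volume)
Radius = D/2 = 4.1/2 = 2.05 cm
V = pi * 2.05^2 * 34.3 = 452.8472 cm^3

452.8472 cm^3


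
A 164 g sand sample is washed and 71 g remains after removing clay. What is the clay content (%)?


Formula: Clay% = (W_total - W_washed) / W_total * 100
Clay mass = 164 - 71 = 93 g
Clay% = 93 / 164 * 100 = 56.7073%

56.7073%


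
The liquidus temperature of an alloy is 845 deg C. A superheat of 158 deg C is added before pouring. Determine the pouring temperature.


Formula: T_pour = T_melt + Superheat
T_pour = 845 + 158 = 1003 deg C


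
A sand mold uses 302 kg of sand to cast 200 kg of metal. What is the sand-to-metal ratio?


Formula: Sand-to-Metal Ratio = W_sand / W_metal
Ratio = 302 kg / 200 kg = 1.5100

Answer: 1.5100


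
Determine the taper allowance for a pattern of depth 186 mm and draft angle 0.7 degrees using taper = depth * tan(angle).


Formula: taper = depth * tan(draft_angle)
tan(0.7 deg) = 0.0122179
taper = 186 mm * 0.0122179 = 2.2725 mm

Answer: 2.2725 mm


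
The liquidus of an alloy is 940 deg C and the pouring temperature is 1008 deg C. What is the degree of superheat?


Formula: Superheat = T_pour - T_melt
Superheat = 1008 - 940 = 68 deg C

Final answer: 68 deg C


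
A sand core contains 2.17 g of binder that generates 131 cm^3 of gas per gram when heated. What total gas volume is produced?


Formula: V_gas = W_binder * gas_evolution_rate
V = 2.17 g * 131 cm^3/g = 284.2700 cm^3

Final answer: 284.2700 cm^3


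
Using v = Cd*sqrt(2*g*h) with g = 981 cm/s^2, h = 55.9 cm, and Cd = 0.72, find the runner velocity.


Formula: v = Cd * sqrt(2 * g * h)  (Torricelli with discharge coefficient)
2*g*h = 2 * 981 * 55.9 = 109675.8 cm^2/s^2
sqrt(109675.8) = 331.17337 cm/s
v = 0.72 * 331.17337 = 238.4448 cm/s


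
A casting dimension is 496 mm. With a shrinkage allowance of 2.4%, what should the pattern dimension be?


Formula: L_pattern = L_casting * (1 + shrinkage_rate/100)
Shrinkage factor = 1 + 2.4/100 = 1.024
L_pattern = 496 mm * 1.024 = 507.9040 mm

Answer: 507.9040 mm


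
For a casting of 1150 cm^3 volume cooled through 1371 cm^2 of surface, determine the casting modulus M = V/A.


Formula: Casting Modulus M = V / A
M = 1150 cm^3 / 1371 cm^2 = 0.8388 cm

Answer: 0.8388 cm


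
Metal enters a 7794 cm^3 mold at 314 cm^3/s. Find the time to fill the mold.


Formula: t_fill = V_mold / Q_flow
t = 7794 cm^3 / 314 cm^3/s = 24.8217 s

Final answer: 24.8217 s


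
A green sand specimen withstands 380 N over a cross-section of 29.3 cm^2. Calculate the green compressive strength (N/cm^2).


Formula: Compressive Strength = Force / Area
Strength = 380 N / 29.3 cm^2 = 12.9693 N/cm^2

Final answer: 12.9693 N/cm^2


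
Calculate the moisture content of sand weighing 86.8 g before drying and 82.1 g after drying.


Formula: MC = (W_wet - W_dry) / W_wet * 100
Water mass = 86.8 - 82.1 = 4.7 g
MC = 4.7 / 86.8 * 100 = 5.4147%

Answer: 5.4147%


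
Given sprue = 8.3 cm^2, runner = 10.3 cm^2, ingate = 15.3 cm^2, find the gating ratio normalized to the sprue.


Sprue:Runner:Ingate = 1 : 10.3/8.3 : 15.3/8.3 = 1:1.24:1.84


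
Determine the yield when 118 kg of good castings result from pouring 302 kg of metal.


Formula: Casting Yield = (W_good / W_total) * 100
Yield = (118 kg / 302 kg) * 100 = 39.0728%

Answer: 39.0728%


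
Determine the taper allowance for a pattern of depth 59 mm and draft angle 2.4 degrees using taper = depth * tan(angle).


Formula: taper = depth * tan(draft_angle)
tan(2.4 deg) = 0.0419124
taper = 59 mm * 0.0419124 = 2.4728 mm

Final answer: 2.4728 mm


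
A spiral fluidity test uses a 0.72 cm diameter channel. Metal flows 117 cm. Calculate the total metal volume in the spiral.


Formula: V = pi * (d/2)^2 * L  (cylinder volume)
Radius = 0.72/2 = 0.36 cm
V = pi * 0.36^2 * 117 = 47.6366 cm^3

Final answer: 47.6366 cm^3


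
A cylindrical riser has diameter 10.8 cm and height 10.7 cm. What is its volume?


Formula: V = pi * (D/2)^2 * H  (cylinder volume)
Radius = D/2 = 10.8/2 = 5.4 cm
V = pi * 5.4^2 * 10.7 = 980.2146 cm^3

Answer: 980.2146 cm^3


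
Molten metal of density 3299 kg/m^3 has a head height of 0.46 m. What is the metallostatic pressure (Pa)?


Formula: P = rho * g * h
rho * g = 3299 * 9.81 = 32363.19 N/m^3
P = 32363.19 * 0.46 = 14887.0674 Pa


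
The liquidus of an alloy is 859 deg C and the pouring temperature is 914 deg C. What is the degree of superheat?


Formula: Superheat = T_pour - T_melt
Superheat = 914 - 859 = 55 deg C

Answer: 55 deg C


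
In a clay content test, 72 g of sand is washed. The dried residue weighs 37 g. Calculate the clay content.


Formula: Clay% = (W_total - W_washed) / W_total * 100
Clay mass = 72 - 37 = 35 g
Clay% = 35 / 72 * 100 = 48.6111%


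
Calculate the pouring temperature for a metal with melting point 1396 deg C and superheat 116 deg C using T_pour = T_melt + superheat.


Formula: T_pour = T_melt + Superheat
T_pour = 1396 + 116 = 1512 deg C

Answer: 1512 deg C


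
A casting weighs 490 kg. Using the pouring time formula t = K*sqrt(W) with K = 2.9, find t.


Formula: t = K * sqrt(W)
sqrt(W) = sqrt(490) = 22.13594
t = 2.9 * 22.13594 = 64.1942 s


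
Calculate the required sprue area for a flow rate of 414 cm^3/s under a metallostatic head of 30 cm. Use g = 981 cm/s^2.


Formula: v = sqrt(2*g*h), A = Q/v
Velocity: v = sqrt(2 * 981 * 30) = sqrt(58860) = 242.6108 cm/s
Sprue area: A = Q / v = 414 / 242.6108 = 1.7064 cm^2


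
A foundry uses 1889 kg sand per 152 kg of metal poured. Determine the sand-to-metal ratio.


Formula: Sand-to-Metal Ratio = W_sand / W_metal
Ratio = 1889 kg / 152 kg = 12.4276

12.4276


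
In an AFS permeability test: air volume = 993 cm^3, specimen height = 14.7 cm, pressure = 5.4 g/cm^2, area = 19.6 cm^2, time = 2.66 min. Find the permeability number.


Formula: Permeability Number P = (V * H) / (p * A * t)
Numerator: V * H = 993 * 14.7 = 14597.1
Denominator: p * A * t = 5.4 * 19.6 * 2.66 = 281.5344
P = 14597.1 / 281.5344 = 51.8484


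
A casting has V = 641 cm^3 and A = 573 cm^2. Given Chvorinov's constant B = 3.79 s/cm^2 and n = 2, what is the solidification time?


Formula: t_s = B * (V/A)^n  (Chvorinov's rule, n=2)
Modulus M = V/A = 641/573 = 1.118674 cm
M^2 = 1.118674^2 = 1.251432 cm^2
t_s = 3.79 * 1.251432 = 4.7429 s

Final answer: 4.7429 s


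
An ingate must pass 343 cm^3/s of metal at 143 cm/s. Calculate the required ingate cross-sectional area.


Formula: A_ingate = Q / v  (continuity equation)
A = 343 cm^3/s / 143 cm/s = 2.3986 cm^2

2.3986 cm^2


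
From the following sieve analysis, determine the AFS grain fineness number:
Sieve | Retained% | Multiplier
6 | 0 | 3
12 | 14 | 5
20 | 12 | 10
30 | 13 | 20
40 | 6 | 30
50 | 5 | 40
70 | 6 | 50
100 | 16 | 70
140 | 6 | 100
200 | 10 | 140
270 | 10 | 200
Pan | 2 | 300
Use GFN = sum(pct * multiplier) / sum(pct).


Formula: GFN = sum(pct * multiplier) / sum(pct)
sum(pct * multiplier) = 6850
sum(pct) = 100
GFN = 6850 / 100 = 68.50

Answer: 68.50


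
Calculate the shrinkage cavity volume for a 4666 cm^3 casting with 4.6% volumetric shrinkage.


Formula: V_shrink = V_casting * shrinkage_pct / 100
V_shrink = 4666 cm^3 * 4.6 / 100 = 214.6360 cm^3

214.6360 cm^3


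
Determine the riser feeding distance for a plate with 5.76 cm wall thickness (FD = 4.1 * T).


Formula: FD = 4.1 * T  (riser feeding-distance rule)
FD = 4.1 * 5.76 cm = 23.6160 cm

Answer: 23.6160 cm


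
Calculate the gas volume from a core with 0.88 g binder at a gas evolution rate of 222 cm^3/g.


Formula: V_gas = W_binder * gas_evolution_rate
V = 0.88 g * 222 cm^3/g = 195.3600 cm^3


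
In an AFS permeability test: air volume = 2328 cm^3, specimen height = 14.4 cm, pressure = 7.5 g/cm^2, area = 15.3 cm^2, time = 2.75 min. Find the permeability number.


Formula: Permeability Number P = (V * H) / (p * A * t)
Numerator: V * H = 2328 * 14.4 = 33523.2
Denominator: p * A * t = 7.5 * 15.3 * 2.75 = 315.5625
P = 33523.2 / 315.5625 = 106.2332

106.2332


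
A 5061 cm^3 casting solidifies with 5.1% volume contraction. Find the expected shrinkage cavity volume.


Formula: V_shrink = V_casting * shrinkage_pct / 100
V_shrink = 5061 cm^3 * 5.1 / 100 = 258.1110 cm^3


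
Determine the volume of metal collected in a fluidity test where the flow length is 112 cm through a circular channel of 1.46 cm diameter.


Formula: V = pi * (d/2)^2 * L  (cylinder volume)
Radius = 1.46/2 = 0.73 cm
V = pi * 0.73^2 * 112 = 187.5053 cm^3

Final answer: 187.5053 cm^3


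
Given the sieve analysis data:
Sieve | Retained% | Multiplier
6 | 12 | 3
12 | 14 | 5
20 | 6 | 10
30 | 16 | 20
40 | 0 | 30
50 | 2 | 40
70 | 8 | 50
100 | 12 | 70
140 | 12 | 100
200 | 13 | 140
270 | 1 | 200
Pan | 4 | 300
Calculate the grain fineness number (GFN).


Formula: GFN = sum(pct * multiplier) / sum(pct)
sum(pct * multiplier) = 6226
sum(pct) = 100
GFN = 6226 / 100 = 62.26

62.26


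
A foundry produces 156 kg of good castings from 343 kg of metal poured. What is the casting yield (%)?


Formula: Casting Yield = (W_good / W_total) * 100
Yield = (156 kg / 343 kg) * 100 = 45.4810%


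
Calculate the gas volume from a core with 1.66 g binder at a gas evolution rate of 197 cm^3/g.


Formula: V_gas = W_binder * gas_evolution_rate
V = 1.66 g * 197 cm^3/g = 327.0200 cm^3

Final answer: 327.0200 cm^3


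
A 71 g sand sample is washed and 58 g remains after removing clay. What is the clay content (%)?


Formula: Clay% = (W_total - W_washed) / W_total * 100
Clay mass = 71 - 58 = 13 g
Clay% = 13 / 71 * 100 = 18.3099%

18.3099%


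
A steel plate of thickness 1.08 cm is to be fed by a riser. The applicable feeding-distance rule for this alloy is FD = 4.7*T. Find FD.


Formula: FD = 4.7 * T  (riser feeding-distance rule)
FD = 4.7 * 1.08 cm = 5.0760 cm

Final answer: 5.0760 cm


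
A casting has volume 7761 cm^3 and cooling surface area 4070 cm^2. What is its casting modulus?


Formula: Casting Modulus M = V / A
M = 7761 cm^3 / 4070 cm^2 = 1.9069 cm


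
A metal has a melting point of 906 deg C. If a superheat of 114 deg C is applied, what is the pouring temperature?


Formula: T_pour = T_melt + Superheat
T_pour = 906 + 114 = 1020 deg C

Final answer: 1020 deg C


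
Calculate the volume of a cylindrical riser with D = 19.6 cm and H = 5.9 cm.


Formula: V = pi * (D/2)^2 * H  (cylinder volume)
Radius = D/2 = 19.6/2 = 9.8 cm
V = pi * 9.8^2 * 5.9 = 1780.1395 cm^3


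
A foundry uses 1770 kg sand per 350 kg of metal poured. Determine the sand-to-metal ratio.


Formula: Sand-to-Metal Ratio = W_sand / W_metal
Ratio = 1770 kg / 350 kg = 5.0571

5.0571


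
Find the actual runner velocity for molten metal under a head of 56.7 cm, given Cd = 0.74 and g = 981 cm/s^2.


Formula: v = Cd * sqrt(2 * g * h)  (Torricelli with discharge coefficient)
2*g*h = 2 * 981 * 56.7 = 111245.4 cm^2/s^2
sqrt(111245.4) = 333.53471 cm/s
v = 0.74 * 333.53471 = 246.8157 cm/s

Final answer: 246.8157 cm/s


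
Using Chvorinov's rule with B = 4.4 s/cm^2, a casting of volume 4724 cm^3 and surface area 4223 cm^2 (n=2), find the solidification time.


Formula: t_s = B * (V/A)^n  (Chvorinov's rule, n=2)
Modulus M = V/A = 4724/4223 = 1.118636 cm
M^2 = 1.118636^2 = 1.251347 cm^2
t_s = 4.4 * 1.251347 = 5.5059 s


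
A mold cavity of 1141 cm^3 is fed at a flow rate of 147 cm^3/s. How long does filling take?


Formula: t_fill = V_mold / Q_flow
t = 1141 cm^3 / 147 cm^3/s = 7.7619 s

Final answer: 7.7619 s


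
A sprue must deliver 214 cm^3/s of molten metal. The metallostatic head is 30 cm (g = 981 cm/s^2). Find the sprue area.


Formula: v = sqrt(2*g*h), A = Q/v
Velocity: v = sqrt(2 * 981 * 30) = sqrt(58860) = 242.6108 cm/s
Sprue area: A = Q / v = 214 / 242.6108 = 0.8821 cm^2

0.8821 cm^2


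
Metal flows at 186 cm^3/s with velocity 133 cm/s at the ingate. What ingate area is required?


Formula: A_ingate = Q / v  (continuity equation)
A = 186 cm^3/s / 133 cm/s = 1.3985 cm^2

Answer: 1.3985 cm^2


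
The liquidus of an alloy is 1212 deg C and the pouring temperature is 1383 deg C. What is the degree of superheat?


Formula: Superheat = T_pour - T_melt
Superheat = 1383 - 1212 = 171 deg C

171 deg C


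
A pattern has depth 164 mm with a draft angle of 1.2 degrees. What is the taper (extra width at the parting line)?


Formula: taper = depth * tan(draft_angle)
tan(1.2 deg) = 0.0209470
taper = 164 mm * 0.0209470 = 3.4353 mm

Final answer: 3.4353 mm


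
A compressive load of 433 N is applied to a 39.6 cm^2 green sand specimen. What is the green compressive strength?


Formula: Compressive Strength = Force / Area
Strength = 433 N / 39.6 cm^2 = 10.9343 N/cm^2

Final answer: 10.9343 N/cm^2


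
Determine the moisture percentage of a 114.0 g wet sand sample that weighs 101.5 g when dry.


Formula: MC = (W_wet - W_dry) / W_wet * 100
Water mass = 114.0 - 101.5 = 12.5 g
MC = 12.5 / 114.0 * 100 = 10.9649%

10.9649%


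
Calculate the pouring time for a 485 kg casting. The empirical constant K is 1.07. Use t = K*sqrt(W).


Formula: t = K * sqrt(W)
sqrt(W) = sqrt(485) = 22.02272
t = 1.07 * 22.02272 = 23.5643 s


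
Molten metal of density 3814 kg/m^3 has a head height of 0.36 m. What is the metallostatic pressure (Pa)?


Formula: P = rho * g * h
rho * g = 3814 * 9.81 = 37415.34 N/m^3
P = 37415.34 * 0.36 = 13469.5224 Pa

13469.5224 Pa


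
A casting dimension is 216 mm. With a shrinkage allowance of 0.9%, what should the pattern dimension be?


Formula: L_pattern = L_casting * (1 + shrinkage_rate/100)
Shrinkage factor = 1 + 0.9/100 = 1.009
L_pattern = 216 mm * 1.009 = 217.9440 mm

Final answer: 217.9440 mm


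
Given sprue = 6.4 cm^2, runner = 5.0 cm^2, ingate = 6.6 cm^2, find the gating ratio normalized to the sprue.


Sprue:Runner:Ingate = 1 : 5.0/6.4 : 6.6/6.4 = 1:0.78:1.03

1:0.78:1.03


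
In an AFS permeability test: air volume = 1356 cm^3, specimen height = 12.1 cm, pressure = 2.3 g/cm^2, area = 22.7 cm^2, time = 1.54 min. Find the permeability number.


Formula: Permeability Number P = (V * H) / (p * A * t)
Numerator: V * H = 1356 * 12.1 = 16407.6
Denominator: p * A * t = 2.3 * 22.7 * 1.54 = 80.4034
P = 16407.6 / 80.4034 = 204.0660

Final answer: 204.0660


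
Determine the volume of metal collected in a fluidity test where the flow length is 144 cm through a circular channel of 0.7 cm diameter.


Formula: V = pi * (d/2)^2 * L  (cylinder volume)
Radius = 0.7/2 = 0.35 cm
V = pi * 0.35^2 * 144 = 55.4177 cm^3

Answer: 55.4177 cm^3


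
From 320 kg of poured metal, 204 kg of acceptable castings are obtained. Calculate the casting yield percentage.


Formula: Casting Yield = (W_good / W_total) * 100
Yield = (204 kg / 320 kg) * 100 = 63.7500%


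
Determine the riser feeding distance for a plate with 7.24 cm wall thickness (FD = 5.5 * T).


Formula: FD = 5.5 * T  (riser feeding-distance rule)
FD = 5.5 * 7.24 cm = 39.8200 cm

39.8200 cm


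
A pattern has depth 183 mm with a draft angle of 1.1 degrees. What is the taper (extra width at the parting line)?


Formula: taper = depth * tan(draft_angle)
tan(1.1 deg) = 0.0192010
taper = 183 mm * 0.0192010 = 3.5138 mm


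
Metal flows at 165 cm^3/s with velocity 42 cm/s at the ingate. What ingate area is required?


Formula: A_ingate = Q / v  (continuity equation)
A = 165 cm^3/s / 42 cm/s = 3.9286 cm^2

3.9286 cm^2


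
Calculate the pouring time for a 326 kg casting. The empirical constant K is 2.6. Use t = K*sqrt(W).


Formula: t = K * sqrt(W)
sqrt(W) = sqrt(326) = 18.05547
t = 2.6 * 18.05547 = 46.9442 s

Final answer: 46.9442 s


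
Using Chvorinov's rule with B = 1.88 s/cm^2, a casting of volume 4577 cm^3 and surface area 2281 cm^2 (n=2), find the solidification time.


Formula: t_s = B * (V/A)^n  (Chvorinov's rule, n=2)
Modulus M = V/A = 4577/2281 = 2.006576 cm
M^2 = 2.006576^2 = 4.026347 cm^2
t_s = 1.88 * 4.026347 = 7.5695 s

7.5695 s


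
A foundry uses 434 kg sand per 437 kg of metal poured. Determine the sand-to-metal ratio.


Formula: Sand-to-Metal Ratio = W_sand / W_metal
Ratio = 434 kg / 437 kg = 0.9931

Final answer: 0.9931


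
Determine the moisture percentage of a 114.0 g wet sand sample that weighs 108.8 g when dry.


Formula: MC = (W_wet - W_dry) / W_wet * 100
Water mass = 114.0 - 108.8 = 5.2 g
MC = 5.2 / 114.0 * 100 = 4.5614%

Final answer: 4.5614%


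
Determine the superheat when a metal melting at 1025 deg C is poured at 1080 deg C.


Formula: Superheat = T_pour - T_melt
Superheat = 1080 - 1025 = 55 deg C

Answer: 55 deg C


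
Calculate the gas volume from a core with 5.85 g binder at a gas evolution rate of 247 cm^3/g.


Formula: V_gas = W_binder * gas_evolution_rate
V = 5.85 g * 247 cm^3/g = 1444.9500 cm^3

Answer: 1444.9500 cm^3


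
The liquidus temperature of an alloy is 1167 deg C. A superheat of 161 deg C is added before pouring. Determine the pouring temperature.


Formula: T_pour = T_melt + Superheat
T_pour = 1167 + 161 = 1328 deg C

Answer: 1328 deg C


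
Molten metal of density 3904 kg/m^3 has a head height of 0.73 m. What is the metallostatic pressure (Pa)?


Formula: P = rho * g * h
rho * g = 3904 * 9.81 = 38298.24 N/m^3
P = 38298.24 * 0.73 = 27957.7152 Pa


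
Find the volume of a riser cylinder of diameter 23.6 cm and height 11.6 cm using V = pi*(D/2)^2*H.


Formula: V = pi * (D/2)^2 * H  (cylinder volume)
Radius = D/2 = 23.6/2 = 11.8 cm
V = pi * 11.8^2 * 11.6 = 5074.2502 cm^3

Answer: 5074.2502 cm^3


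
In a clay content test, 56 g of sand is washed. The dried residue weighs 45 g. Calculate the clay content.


Formula: Clay% = (W_total - W_washed) / W_total * 100
Clay mass = 56 - 45 = 11 g
Clay% = 11 / 56 * 100 = 19.6429%

Answer: 19.6429%


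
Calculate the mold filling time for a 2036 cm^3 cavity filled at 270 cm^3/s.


Formula: t_fill = V_mold / Q_flow
t = 2036 cm^3 / 270 cm^3/s = 7.5407 s

Answer: 7.5407 s


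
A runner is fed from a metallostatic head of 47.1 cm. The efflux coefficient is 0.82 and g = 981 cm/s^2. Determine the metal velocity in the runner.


Formula: v = Cd * sqrt(2 * g * h)  (Torricelli with discharge coefficient)
2*g*h = 2 * 981 * 47.1 = 92410.2 cm^2/s^2
sqrt(92410.2) = 303.99046 cm/s
v = 0.82 * 303.99046 = 249.2722 cm/s

Final answer: 249.2722 cm/s


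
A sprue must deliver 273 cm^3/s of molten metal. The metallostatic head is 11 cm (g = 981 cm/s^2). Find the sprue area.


Formula: v = sqrt(2*g*h), A = Q/v
Velocity: v = sqrt(2 * 981 * 11) = sqrt(21582) = 146.9081 cm/s
Sprue area: A = Q / v = 273 / 146.9081 = 1.8583 cm^2


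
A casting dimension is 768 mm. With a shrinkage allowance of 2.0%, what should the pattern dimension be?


Formula: L_pattern = L_casting * (1 + shrinkage_rate/100)
Shrinkage factor = 1 + 2.0/100 = 1.02
L_pattern = 768 mm * 1.02 = 783.3600 mm

Final answer: 783.3600 mm


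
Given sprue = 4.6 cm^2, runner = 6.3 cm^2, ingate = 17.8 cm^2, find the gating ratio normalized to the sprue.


Sprue:Runner:Ingate = 1 : 6.3/4.6 : 17.8/4.6 = 1:1.37:3.87

Answer: 1:1.37:3.87


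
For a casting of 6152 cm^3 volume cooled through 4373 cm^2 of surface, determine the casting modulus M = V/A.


Formula: Casting Modulus M = V / A
M = 6152 cm^3 / 4373 cm^2 = 1.4068 cm

1.4068 cm


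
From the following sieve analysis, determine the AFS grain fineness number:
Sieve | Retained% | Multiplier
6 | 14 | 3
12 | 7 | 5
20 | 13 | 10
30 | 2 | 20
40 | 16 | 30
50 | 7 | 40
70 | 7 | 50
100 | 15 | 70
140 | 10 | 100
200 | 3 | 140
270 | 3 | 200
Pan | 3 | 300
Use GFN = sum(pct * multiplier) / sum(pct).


Formula: GFN = sum(pct * multiplier) / sum(pct)
sum(pct * multiplier) = 5327
sum(pct) = 100
GFN = 5327 / 100 = 53.27

Answer: 53.27


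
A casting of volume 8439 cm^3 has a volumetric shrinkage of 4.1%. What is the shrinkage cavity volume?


Formula: V_shrink = V_casting * shrinkage_pct / 100
V_shrink = 8439 cm^3 * 4.1 / 100 = 345.9990 cm^3

345.9990 cm^3


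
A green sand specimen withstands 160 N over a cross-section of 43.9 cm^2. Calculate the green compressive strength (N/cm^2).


Formula: Compressive Strength = Force / Area
Strength = 160 N / 43.9 cm^2 = 3.6446 N/cm^2

Answer: 3.6446 N/cm^2


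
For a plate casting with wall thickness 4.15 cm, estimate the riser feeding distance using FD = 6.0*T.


Formula: FD = 6.0 * T  (riser feeding-distance rule)
FD = 6.0 * 4.15 cm = 24.9000 cm

Answer: 24.9000 cm


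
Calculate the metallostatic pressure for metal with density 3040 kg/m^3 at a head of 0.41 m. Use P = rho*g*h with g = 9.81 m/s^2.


Formula: P = rho * g * h
rho * g = 3040 * 9.81 = 29822.4 N/m^3
P = 29822.4 * 0.41 = 12227.1840 Pa

12227.1840 Pa


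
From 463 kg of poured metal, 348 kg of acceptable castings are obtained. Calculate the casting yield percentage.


Formula: Casting Yield = (W_good / W_total) * 100
Yield = (348 kg / 463 kg) * 100 = 75.1620%


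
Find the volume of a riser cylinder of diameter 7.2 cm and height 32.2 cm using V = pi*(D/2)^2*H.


Formula: V = pi * (D/2)^2 * H  (cylinder volume)
Radius = D/2 = 7.2/2 = 3.6 cm
V = pi * 3.6^2 * 32.2 = 1311.0243 cm^3


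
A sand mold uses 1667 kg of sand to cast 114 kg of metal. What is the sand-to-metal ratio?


Formula: Sand-to-Metal Ratio = W_sand / W_metal
Ratio = 1667 kg / 114 kg = 14.6228

14.6228


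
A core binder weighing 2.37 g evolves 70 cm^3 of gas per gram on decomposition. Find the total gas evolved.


Formula: V_gas = W_binder * gas_evolution_rate
V = 2.37 g * 70 cm^3/g = 165.9000 cm^3


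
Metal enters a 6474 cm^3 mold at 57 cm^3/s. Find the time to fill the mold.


Formula: t_fill = V_mold / Q_flow
t = 6474 cm^3 / 57 cm^3/s = 113.5789 s


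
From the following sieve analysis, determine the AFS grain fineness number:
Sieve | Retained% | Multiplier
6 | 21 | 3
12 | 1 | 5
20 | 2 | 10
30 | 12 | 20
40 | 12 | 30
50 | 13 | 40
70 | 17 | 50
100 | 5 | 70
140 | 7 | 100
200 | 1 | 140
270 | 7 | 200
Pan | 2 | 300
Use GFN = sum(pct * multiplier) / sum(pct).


Formula: GFN = sum(pct * multiplier) / sum(pct)
sum(pct * multiplier) = 5248
sum(pct) = 100
GFN = 5248 / 100 = 52.48

52.48
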